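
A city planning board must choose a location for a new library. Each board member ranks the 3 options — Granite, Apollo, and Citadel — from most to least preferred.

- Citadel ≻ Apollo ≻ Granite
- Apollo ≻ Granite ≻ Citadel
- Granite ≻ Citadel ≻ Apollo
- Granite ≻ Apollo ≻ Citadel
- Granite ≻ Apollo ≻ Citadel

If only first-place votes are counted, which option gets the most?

First-place vote totals:
  Granite: 3
  Apollo: 1
  Citadel: 1
Granite has the most first-place votes.

Granite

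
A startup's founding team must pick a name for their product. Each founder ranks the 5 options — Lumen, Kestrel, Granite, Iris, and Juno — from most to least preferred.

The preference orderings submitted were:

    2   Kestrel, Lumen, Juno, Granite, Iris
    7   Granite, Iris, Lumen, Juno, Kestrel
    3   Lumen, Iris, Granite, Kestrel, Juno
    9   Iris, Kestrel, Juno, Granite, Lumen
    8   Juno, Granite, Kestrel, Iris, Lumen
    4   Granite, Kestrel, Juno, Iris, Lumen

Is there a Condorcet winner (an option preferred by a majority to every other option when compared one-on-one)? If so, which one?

None — there is no Condorcet winner

Head-to-head results (33 voters total):
Lumen vs Kestrel: Kestrel wins 23–10.
Lumen vs Granite: Granite wins 28–5.
Lumen vs Iris: Iris wins 28–5.
Lumen vs Juno: Juno wins 21–12.
Kestrel vs Granite: Granite wins 22–11.
Kestrel vs Iris: Iris wins 19–14.
Kestrel vs Juno: Kestrel wins 18–15.
Granite vs Iris: Granite wins 21–12.
Granite vs Juno: Juno wins 19–14.
Iris vs Juno: Iris wins 19–14.
No candidate beats all others: Kestrel beats Juno beats Granite beats Kestrel, a majority cycle.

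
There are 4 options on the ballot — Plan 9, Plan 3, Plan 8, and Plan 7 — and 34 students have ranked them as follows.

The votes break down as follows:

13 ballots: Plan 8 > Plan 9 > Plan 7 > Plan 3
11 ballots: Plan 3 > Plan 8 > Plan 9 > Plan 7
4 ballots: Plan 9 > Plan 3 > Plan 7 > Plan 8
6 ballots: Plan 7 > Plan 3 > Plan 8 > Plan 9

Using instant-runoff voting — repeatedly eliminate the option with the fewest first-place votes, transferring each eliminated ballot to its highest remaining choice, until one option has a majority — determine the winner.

Round 1: Plan 8 13, Plan 3 11, Plan 7 6, Plan 9 4. Plan 9 has the fewest and is eliminated.
Round 2: Plan 3 15, Plan 8 13, Plan 7 6. Plan 7 has the fewest and is eliminated.
Round 3: Plan 3 21, Plan 8 13. Plan 3 has a majority.

Plan 3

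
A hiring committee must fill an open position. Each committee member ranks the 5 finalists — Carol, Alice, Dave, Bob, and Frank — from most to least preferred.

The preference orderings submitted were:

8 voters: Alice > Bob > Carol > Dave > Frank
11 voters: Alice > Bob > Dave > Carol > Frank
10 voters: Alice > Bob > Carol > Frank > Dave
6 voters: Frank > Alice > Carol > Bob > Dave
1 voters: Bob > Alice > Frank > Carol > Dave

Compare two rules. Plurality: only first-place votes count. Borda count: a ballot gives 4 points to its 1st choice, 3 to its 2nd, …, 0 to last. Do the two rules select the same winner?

Yes

Plurality first-place counts: Carol 0, Alice 29, Dave 0, Bob 1, Frank 6 → Alice.
Borda totals: Carol 60, Alice 137, Dave 30, Bob 97, Frank 36 → Alice.
The two rules agree on Alice.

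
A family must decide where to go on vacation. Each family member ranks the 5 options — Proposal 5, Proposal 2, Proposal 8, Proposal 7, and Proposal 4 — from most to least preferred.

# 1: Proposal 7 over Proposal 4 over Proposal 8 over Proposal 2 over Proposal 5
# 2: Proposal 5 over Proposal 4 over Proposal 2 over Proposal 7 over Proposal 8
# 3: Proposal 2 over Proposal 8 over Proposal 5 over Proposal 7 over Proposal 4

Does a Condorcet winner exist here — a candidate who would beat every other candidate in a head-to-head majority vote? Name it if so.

No Condorcet winner

Head-to-head results (3 voters total):
Proposal 5 vs Proposal 2: Proposal 2 wins 2–1.
Proposal 5 vs Proposal 8: Proposal 8 wins 2–1.
Proposal 5 vs Proposal 7: Proposal 5 wins 2–1.
Proposal 5 vs Proposal 4: Proposal 5 wins 2–1.
Proposal 2 vs Proposal 8: Proposal 2 wins 2–1.
Proposal 2 vs Proposal 7: Proposal 2 wins 2–1.
Proposal 2 vs Proposal 4: Proposal 4 wins 2–1.
Proposal 8 vs Proposal 7: Proposal 7 wins 2–1.
Proposal 8 vs Proposal 4: Proposal 4 wins 2–1.
Proposal 7 vs Proposal 4: Proposal 7 wins 2–1.
No candidate beats all others: Proposal 5 beats Proposal 4 beats Proposal 2 beats Proposal 5, a majority cycle.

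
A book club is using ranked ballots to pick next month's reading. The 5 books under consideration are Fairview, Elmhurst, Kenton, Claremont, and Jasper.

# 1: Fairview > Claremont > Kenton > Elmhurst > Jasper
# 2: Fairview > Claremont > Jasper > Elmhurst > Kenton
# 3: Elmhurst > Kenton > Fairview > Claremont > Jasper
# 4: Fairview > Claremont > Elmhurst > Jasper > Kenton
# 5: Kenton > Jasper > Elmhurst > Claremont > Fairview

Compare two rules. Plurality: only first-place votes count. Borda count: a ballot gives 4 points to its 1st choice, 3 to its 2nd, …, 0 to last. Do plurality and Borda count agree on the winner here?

Plurality first-place counts: Fairview 3, Elmhurst 1, Kenton 1, Claremont 0, Jasper 0 → Fairview.
Borda totals: Fairview 14, Elmhurst 10, Kenton 9, Claremont 11, Jasper 6 → Fairview.
The two rules agree on Fairview.

Yes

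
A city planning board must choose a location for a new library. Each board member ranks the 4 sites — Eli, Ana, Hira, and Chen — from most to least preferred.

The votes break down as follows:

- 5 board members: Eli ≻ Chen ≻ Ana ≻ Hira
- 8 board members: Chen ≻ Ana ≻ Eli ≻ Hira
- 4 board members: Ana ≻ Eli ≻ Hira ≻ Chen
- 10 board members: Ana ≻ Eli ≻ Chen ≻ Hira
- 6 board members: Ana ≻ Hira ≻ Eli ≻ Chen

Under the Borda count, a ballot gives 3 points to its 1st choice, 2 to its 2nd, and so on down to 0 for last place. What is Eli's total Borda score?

57

Borda scores:
  Eli: 5·3 + 8·1 + 4·2 + 10·2 + 6·1 = 57
  Ana: 5·1 + 8·2 + 4·3 + 10·3 + 6·3 = 81
  Hira: 5·0 + 8·0 + 4·1 + 10·0 + 6·2 = 16
  Chen: 5·2 + 8·3 + 4·0 + 10·1 + 6·0 = 44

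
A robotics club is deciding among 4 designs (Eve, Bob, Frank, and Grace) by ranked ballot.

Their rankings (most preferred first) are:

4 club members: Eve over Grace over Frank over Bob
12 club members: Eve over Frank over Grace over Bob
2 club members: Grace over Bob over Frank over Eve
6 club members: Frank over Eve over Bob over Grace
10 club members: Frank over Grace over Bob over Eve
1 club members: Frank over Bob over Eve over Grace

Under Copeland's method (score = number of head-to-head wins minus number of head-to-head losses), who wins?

Pairwise results:
  Eve vs Bob: Eve wins 22–13.
  Eve vs Frank: Frank wins 19–16.
  Eve vs Grace: Eve wins 23–12.
  Bob vs Frank: Frank wins 33–2.
  Bob vs Grace: Grace wins 28–7.
  Frank vs Grace: Frank wins 29–6.
Copeland scores (wins − losses):
  Eve: 2 − 1 = 1
  Bob: 0 − 3 = -3
  Frank: 3 − 0 = 3
  Grace: 1 − 2 = -1
Frank has the best Copeland score.

Frank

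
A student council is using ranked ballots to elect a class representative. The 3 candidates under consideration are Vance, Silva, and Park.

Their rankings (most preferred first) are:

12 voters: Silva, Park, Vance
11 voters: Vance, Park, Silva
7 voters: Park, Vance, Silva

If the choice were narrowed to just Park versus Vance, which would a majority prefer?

Park

Ballots ranking Park above Vance: 12+7 = 19.
Ballots ranking Vance above Park: 11.
Park wins the head-to-head, 19–11.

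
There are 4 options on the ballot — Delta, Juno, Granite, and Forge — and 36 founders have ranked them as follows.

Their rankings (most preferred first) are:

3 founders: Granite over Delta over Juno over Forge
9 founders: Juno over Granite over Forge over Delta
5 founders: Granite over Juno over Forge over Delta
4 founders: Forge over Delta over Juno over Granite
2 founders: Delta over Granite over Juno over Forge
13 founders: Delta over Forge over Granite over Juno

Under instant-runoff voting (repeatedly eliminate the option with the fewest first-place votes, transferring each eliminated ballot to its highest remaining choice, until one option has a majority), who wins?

Delta

Round 1: Delta 15, Juno 9, Granite 8, Forge 4. Forge has the fewest and is eliminated.
Round 2: Delta 19, Juno 9, Granite 8. Delta has a majority.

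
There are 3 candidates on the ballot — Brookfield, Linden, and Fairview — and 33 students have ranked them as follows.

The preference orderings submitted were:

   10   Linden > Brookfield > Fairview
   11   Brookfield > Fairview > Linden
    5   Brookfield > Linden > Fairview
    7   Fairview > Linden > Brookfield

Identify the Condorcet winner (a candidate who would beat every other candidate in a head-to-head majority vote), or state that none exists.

There is no Condorcet winner

Head-to-head results (33 voters total):
Brookfield vs Linden: Linden wins 17–16.
Brookfield vs Fairview: Brookfield wins 26–7.
Linden vs Fairview: Fairview wins 18–15.
No candidate beats all others: Brookfield beats Fairview beats Linden beats Brookfield, a majority cycle.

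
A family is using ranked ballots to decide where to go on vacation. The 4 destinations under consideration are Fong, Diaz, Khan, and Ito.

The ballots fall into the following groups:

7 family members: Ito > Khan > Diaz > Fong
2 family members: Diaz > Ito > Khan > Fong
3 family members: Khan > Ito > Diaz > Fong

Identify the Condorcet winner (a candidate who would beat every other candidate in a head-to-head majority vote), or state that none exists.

Ito

Head-to-head results (12 voters total):
Fong vs Diaz: Diaz wins 12–0.
Fong vs Khan: Khan wins 12–0.
Fong vs Ito: Ito wins 12–0.
Diaz vs Khan: Khan wins 10–2.
Diaz vs Ito: Ito wins 10–2.
Khan vs Ito: Ito wins 9–3.
Ito beats each rival — Fong (12–0), Diaz (10–2), Khan (9–3) — so Ito is the Condorcet winner.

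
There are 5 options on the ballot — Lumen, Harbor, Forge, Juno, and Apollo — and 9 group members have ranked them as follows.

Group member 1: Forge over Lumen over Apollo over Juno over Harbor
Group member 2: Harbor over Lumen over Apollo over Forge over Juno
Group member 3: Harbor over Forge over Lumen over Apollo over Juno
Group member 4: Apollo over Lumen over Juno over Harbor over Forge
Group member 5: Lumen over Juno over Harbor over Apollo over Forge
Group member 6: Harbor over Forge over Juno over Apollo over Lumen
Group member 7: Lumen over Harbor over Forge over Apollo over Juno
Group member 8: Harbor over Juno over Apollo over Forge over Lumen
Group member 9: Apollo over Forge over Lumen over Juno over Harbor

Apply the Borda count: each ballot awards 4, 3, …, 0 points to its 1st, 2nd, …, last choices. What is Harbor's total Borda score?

22

Borda scores:
  Lumen: 3 + 3 + 2 + 3 + 4 + 0 + 4 + 0 + 2 = 21
  Harbor: 0 + 4 + 4 + 1 + 2 + 4 + 3 + 4 + 0 = 22
  Forge: 4 + 1 + 3 + 0 + 0 + 3 + 2 + 1 + 3 = 17
  Juno: 1 + 0 + 0 + 2 + 3 + 2 + 0 + 3 + 1 = 12
  Apollo: 2 + 2 + 1 + 4 + 1 + 1 + 1 + 2 + 4 = 18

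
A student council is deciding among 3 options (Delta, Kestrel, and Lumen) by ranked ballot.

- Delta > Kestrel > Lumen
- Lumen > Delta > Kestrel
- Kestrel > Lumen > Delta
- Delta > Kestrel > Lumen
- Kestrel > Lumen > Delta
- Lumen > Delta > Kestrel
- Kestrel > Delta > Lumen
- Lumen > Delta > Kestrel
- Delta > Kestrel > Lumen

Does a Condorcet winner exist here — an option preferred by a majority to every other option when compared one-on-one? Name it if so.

No Condorcet winner

Head-to-head results (9 voters total):
Delta vs Kestrel: Delta wins 6–3.
Delta vs Lumen: Lumen wins 5–4.
Kestrel vs Lumen: Kestrel wins 6–3.
No candidate beats all others: Delta beats Kestrel beats Lumen beats Delta, a majority cycle.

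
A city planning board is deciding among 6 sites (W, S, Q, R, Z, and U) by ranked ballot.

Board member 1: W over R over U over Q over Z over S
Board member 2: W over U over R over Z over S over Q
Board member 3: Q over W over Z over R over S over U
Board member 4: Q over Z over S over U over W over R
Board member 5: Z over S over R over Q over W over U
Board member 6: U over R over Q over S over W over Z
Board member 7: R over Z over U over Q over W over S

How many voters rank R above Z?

4

Ballots ranking R above Z: 4.
Ballots ranking Z above R: 3.
So 4 of 7 voters prefer R to Z.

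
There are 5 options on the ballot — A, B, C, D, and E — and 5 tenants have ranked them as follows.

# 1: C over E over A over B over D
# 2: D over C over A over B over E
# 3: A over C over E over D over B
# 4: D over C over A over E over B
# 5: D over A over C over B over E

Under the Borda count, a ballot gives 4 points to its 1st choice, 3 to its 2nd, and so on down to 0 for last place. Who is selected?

C

Borda scores:
  A: 2 + 2 + 4 + 2 + 3 = 13
  B: 1 + 1 + 0 + 0 + 1 = 3
  C: 4 + 3 + 3 + 3 + 2 = 15
  D: 0 + 4 + 1 + 4 + 4 = 13
  E: 3 + 0 + 2 + 1 + 0 = 6
C has the highest total.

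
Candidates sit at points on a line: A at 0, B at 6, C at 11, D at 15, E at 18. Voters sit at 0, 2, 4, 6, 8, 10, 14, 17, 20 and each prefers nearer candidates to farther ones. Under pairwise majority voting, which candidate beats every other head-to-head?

With single-peaked preferences on a line, the Condorcet winner is the candidate closest to the median voter.
The median voter (position 8) is closest to B at 6.
Check: B vs A — voters closer to B: 7 of 9.

B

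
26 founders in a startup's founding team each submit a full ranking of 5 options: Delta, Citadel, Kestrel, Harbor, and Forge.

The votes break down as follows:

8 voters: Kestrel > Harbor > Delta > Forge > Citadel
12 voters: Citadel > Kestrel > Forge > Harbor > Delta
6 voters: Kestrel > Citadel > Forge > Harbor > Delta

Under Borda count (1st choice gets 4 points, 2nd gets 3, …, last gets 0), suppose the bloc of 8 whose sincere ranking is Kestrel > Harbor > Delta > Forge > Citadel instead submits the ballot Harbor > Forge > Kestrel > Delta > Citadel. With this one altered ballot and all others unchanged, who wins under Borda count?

Borda totals with the altered ballot: Delta 8, Citadel 66, Kestrel 76, Harbor 50, Forge 60.
The winner is unchanged: still Kestrel.

Kestrel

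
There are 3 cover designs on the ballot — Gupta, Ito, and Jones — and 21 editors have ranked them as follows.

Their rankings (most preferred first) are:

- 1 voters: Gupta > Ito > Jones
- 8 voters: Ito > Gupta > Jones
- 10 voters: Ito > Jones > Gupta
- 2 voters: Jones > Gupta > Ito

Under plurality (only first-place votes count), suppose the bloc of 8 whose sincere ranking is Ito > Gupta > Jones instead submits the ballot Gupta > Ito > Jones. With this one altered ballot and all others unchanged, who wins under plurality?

First-place totals with the altered ballot: Gupta 9, Ito 10, Jones 2.
The winner is unchanged: still Ito.

Ito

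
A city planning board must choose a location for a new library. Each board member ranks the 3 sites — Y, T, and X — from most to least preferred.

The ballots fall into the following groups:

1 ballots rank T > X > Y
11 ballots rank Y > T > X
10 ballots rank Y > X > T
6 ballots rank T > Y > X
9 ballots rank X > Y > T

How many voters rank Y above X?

Ballots ranking Y above X: 11+10+6 = 27.
Ballots ranking X above Y: 1+9 = 10.
So 27 of 37 voters prefer Y to X.

27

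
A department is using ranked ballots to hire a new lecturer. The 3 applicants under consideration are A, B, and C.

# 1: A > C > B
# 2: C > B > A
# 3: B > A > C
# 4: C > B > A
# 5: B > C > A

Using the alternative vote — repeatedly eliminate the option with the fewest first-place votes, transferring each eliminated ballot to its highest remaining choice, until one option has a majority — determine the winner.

C

Round 1: B 2, C 2, A 1. A has the fewest and is eliminated.
Round 2: C 3, B 2. C has a majority.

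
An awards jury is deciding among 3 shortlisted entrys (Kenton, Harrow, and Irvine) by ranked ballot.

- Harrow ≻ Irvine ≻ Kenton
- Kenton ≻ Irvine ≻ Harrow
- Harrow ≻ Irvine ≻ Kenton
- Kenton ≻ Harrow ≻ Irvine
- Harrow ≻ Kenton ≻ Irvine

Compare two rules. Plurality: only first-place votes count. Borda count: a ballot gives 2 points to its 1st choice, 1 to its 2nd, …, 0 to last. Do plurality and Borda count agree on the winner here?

Yes

Plurality first-place counts: Kenton 2, Harrow 3, Irvine 0 → Harrow.
Borda totals: Kenton 5, Harrow 7, Irvine 3 → Harrow.
The two rules agree on Harrow.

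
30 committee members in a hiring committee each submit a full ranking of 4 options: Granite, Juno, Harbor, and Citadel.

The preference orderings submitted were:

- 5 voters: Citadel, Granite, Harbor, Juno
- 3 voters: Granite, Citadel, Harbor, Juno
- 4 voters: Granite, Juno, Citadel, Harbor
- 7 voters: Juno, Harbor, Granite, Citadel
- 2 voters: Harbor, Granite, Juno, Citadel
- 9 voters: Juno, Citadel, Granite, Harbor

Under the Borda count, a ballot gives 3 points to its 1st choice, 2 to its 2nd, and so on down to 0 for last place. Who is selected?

Borda scores:
  Granite: 5·2 + 3·3 + 4·3 + 7·1 + 2·2 + 9·1 = 51
  Juno: 5·0 + 3·0 + 4·2 + 7·3 + 2·1 + 9·3 = 58
  Harbor: 5·1 + 3·1 + 4·0 + 7·2 + 2·3 + 9·0 = 28
  Citadel: 5·3 + 3·2 + 4·1 + 7·0 + 2·0 + 9·2 = 43
Juno has the highest total.

Juno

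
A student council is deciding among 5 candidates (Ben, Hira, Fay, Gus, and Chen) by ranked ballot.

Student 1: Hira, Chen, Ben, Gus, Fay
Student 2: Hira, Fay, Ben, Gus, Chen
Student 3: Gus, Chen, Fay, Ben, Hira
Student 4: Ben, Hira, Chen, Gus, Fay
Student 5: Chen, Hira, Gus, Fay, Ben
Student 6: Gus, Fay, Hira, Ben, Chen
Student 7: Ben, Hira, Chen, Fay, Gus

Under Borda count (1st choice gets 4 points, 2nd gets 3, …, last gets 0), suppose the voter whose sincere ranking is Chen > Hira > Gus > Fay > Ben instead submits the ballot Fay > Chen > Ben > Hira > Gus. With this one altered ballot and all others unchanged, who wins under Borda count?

Borda totals with the altered ballot: Ben 16, Hira 17, Fay 13, Gus 11, Chen 13.
The winner is unchanged: still Hira.

Hira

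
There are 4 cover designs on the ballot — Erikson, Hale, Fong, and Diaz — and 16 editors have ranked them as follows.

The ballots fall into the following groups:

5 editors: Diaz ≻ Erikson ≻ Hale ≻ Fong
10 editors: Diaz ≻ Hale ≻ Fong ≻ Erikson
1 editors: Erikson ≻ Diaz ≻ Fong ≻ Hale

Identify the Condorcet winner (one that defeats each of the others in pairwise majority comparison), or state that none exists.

Head-to-head results (16 voters total):
Erikson vs Hale: Hale wins 10–6.
Erikson vs Fong: Fong wins 10–6.
Erikson vs Diaz: Diaz wins 15–1.
Hale vs Fong: Hale wins 15–1.
Hale vs Diaz: Diaz wins 16–0.
Fong vs Diaz: Diaz wins 16–0.
Diaz beats each rival — Erikson (15–1), Hale (16–0), Fong (16–0) — so Diaz is the Condorcet winner.

Diaz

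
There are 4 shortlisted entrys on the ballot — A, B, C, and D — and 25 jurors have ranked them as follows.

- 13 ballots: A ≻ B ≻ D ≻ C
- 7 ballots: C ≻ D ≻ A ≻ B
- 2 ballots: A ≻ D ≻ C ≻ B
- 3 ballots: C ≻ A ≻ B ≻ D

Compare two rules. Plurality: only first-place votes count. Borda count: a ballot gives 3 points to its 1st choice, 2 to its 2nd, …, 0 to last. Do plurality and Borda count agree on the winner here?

Yes

Plurality first-place counts: A 15, B 0, C 10, D 0 → A.
Borda totals: A 58, B 29, C 32, D 31 → A.
The two rules agree on A.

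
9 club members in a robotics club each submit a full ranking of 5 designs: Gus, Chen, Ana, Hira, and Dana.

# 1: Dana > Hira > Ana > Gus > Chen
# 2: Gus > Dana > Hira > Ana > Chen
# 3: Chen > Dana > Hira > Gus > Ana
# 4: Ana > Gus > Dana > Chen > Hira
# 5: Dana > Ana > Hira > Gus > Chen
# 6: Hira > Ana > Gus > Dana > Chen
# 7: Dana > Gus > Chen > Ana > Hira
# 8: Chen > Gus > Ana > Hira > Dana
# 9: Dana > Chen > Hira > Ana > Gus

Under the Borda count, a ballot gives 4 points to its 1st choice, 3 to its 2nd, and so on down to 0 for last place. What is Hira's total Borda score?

Borda scores:
  Gus: 1 + 4 + 1 + 3 + 1 + 2 + 3 + 3 + 0 = 18
  Chen: 0 + 0 + 4 + 1 + 0 + 0 + 2 + 4 + 3 = 14
  Ana: 2 + 1 + 0 + 4 + 3 + 3 + 1 + 2 + 1 = 17
  Hira: 3 + 2 + 2 + 0 + 2 + 4 + 0 + 1 + 2 = 16
  Dana: 4 + 3 + 3 + 2 + 4 + 1 + 4 + 0 + 4 = 25

16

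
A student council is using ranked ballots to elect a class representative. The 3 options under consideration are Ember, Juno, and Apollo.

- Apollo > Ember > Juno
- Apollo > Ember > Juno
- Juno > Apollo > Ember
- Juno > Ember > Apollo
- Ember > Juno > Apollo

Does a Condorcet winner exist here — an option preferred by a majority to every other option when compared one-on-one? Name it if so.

No Condorcet winner

Head-to-head results (5 voters total):
Ember vs Juno: Ember wins 3–2.
Ember vs Apollo: Apollo wins 3–2.
Juno vs Apollo: Juno wins 3–2.
No candidate beats all others: Ember beats Juno beats Apollo beats Ember, a majority cycle.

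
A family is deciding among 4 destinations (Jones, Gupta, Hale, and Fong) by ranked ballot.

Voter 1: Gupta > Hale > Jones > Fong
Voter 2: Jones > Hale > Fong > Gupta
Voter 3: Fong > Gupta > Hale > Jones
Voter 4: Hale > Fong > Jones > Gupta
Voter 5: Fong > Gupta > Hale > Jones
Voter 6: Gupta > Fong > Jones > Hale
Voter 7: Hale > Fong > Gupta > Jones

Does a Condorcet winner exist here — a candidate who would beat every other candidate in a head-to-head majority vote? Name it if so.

Head-to-head results (7 voters total):
Jones vs Gupta: Gupta wins 5–2.
Jones vs Hale: Hale wins 5–2.
Jones vs Fong: Fong wins 5–2.
Gupta vs Hale: Gupta wins 4–3.
Gupta vs Fong: Fong wins 5–2.
Hale vs Fong: Hale wins 4–3.
No candidate beats all others: Gupta beats Hale beats Fong beats Gupta, a majority cycle.

There is no Condorcet winner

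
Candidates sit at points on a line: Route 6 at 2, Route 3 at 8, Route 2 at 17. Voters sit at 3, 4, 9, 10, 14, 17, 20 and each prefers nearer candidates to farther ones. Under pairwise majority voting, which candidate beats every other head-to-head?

With single-peaked preferences on a line, the Condorcet winner is the candidate closest to the median voter.
The median voter (position 10) is closest to Route 3 at 8.
Check: Route 3 vs Route 2 — voters closer to Route 3: 4 of 7.

Route 3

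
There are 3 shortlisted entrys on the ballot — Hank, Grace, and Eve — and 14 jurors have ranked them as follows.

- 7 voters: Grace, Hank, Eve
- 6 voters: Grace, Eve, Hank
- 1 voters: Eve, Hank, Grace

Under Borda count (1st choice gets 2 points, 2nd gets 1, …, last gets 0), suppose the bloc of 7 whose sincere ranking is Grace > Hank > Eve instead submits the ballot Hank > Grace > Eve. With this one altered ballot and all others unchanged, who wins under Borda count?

Grace

Borda totals with the altered ballot: Hank 15, Grace 19, Eve 8.
The winner is unchanged: still Grace.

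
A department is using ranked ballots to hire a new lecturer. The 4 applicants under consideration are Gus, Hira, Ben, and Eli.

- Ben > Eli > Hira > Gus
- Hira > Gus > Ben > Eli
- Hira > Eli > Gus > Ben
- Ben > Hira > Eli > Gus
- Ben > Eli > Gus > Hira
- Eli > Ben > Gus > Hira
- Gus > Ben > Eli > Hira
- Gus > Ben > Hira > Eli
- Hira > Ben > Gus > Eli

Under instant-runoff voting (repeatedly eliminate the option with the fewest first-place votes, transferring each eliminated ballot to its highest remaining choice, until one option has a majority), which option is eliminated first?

Eli

Round 1: Hira 3, Ben 3, Gus 2, Eli 1. Eli has the fewest and is eliminated.
Round 2: Ben 4, Hira 3, Gus 2. Gus has the fewest and is eliminated.
Round 3: Ben 6, Hira 3. Ben has a majority.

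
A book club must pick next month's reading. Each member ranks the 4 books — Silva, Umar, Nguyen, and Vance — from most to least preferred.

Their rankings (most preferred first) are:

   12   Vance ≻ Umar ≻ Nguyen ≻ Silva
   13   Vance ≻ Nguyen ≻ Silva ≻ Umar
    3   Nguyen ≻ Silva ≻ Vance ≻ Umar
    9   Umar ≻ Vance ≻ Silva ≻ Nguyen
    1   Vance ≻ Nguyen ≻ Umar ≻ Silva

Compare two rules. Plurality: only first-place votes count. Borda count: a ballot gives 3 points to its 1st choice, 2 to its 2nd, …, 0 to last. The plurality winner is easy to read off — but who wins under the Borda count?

Vance

Plurality first-place counts: Silva 0, Umar 9, Nguyen 3, Vance 26 → Vance.
Borda totals: Silva 28, Umar 52, Nguyen 49, Vance 99 → Vance.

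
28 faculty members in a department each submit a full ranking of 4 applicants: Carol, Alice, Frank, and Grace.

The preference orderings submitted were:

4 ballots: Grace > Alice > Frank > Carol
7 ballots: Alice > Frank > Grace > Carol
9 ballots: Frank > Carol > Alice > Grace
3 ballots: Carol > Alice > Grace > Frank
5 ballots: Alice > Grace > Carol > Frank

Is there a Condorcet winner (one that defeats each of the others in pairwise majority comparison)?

Yes

Head-to-head results (28 voters total):
Carol vs Alice: Alice wins 16–12.
Carol vs Frank: Frank wins 20–8.
Carol vs Grace: Grace wins 16–12.
Alice vs Frank: Alice wins 19–9.
Alice vs Grace: Alice wins 24–4.
Frank vs Grace: Frank wins 16–12.
Alice beats each rival — Carol (16–12), Frank (19–9), Grace (24–4) — so Alice is the Condorcet winner.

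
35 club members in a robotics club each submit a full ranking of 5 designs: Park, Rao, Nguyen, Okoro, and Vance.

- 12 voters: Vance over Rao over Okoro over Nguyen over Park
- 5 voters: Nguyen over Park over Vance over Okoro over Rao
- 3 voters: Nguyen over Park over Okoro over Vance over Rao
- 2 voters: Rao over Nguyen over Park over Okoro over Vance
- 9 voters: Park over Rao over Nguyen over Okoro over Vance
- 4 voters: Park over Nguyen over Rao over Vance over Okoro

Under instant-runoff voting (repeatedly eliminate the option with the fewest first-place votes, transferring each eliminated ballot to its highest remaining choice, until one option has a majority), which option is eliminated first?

Round 1: Park 13, Vance 12, Nguyen 8, Rao 2, Okoro 0. Okoro has the fewest and is eliminated.
Round 2: Park 13, Vance 12, Nguyen 8, Rao 2. Rao has the fewest and is eliminated.
Round 3: Park 13, Vance 12, Nguyen 10. Nguyen has the fewest and is eliminated.
Round 4: Park 23, Vance 12. Park has a majority.

Okoro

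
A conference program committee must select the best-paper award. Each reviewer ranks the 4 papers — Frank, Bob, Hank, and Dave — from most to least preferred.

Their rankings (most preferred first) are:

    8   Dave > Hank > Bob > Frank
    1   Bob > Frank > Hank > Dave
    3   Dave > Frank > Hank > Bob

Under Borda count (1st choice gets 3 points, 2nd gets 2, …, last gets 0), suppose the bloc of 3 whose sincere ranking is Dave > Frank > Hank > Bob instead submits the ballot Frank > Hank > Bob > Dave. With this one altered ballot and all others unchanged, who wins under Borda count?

Dave

Borda totals with the altered ballot: Frank 11, Bob 14, Hank 23, Dave 24.
The winner is unchanged: still Dave.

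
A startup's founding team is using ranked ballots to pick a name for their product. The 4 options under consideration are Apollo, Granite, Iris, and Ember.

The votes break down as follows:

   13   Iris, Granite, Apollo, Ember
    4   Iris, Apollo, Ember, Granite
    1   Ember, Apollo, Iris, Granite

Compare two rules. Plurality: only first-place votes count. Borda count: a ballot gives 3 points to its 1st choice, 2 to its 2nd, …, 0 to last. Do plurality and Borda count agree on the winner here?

Yes

Plurality first-place counts: Apollo 0, Granite 0, Iris 17, Ember 1 → Iris.
Borda totals: Apollo 23, Granite 26, Iris 52, Ember 7 → Iris.
The two rules agree on Iris.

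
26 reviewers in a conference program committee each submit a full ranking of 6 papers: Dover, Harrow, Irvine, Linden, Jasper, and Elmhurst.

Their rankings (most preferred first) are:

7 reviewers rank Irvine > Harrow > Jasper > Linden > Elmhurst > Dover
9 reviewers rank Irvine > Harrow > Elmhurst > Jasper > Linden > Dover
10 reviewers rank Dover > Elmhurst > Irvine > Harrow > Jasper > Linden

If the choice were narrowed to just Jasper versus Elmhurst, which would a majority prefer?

Ballots ranking Jasper above Elmhurst: 7.
Ballots ranking Elmhurst above Jasper: 9+10 = 19.
Elmhurst wins the head-to-head, 19–7.

Elmhurst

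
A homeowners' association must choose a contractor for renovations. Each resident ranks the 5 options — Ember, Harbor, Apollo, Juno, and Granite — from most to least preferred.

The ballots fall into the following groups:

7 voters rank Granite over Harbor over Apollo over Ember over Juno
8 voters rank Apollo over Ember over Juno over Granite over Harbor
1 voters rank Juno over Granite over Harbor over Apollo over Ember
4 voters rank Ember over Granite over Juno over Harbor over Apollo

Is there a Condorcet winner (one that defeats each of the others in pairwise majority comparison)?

No

Head-to-head results (20 voters total):
Ember vs Harbor: Ember wins 12–8.
Ember vs Apollo: Apollo wins 16–4.
Ember vs Juno: Ember wins 19–1.
Ember vs Granite: Ember wins 12–8.
Harbor vs Apollo: Harbor wins 12–8.
Harbor vs Juno: Juno wins 13–7.
Harbor vs Granite: Granite wins 20–0.
Apollo vs Juno: Apollo wins 15–5.
Apollo vs Granite: Granite wins 12–8.
Juno vs Granite: Granite wins 11–9.
No candidate beats all others: Ember beats Harbor beats Apollo beats Ember, a majority cycle.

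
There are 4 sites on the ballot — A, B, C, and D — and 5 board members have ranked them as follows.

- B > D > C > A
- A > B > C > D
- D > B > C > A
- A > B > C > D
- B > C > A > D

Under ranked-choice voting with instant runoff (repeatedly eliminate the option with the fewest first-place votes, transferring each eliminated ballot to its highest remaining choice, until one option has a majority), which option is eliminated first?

Round 1: A 2, B 2, D 1, C 0. C has the fewest and is eliminated.
Round 2: A 2, B 2, D 1. D has the fewest and is eliminated.
Round 3: B 3, A 2. B has a majority.

C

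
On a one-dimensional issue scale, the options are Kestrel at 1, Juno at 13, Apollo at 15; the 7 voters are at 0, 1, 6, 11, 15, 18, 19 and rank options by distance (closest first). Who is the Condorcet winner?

With single-peaked preferences on a line, the Condorcet winner is the candidate closest to the median voter.
The median voter (position 11) is closest to Juno at 13.
Check: Juno vs Kestrel — voters closer to Juno: 4 of 7.

Juno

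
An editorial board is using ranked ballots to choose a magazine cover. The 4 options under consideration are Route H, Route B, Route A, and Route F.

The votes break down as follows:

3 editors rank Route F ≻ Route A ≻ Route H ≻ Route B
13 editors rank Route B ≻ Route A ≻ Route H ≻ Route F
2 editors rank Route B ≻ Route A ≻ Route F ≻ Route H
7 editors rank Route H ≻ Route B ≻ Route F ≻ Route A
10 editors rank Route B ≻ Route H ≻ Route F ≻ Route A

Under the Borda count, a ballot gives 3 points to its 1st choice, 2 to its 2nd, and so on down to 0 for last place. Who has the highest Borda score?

Route B

Borda scores:
  Route H: 3·1 + 13·1 + 2·0 + 7·3 + 10·2 = 57
  Route B: 3·0 + 13·3 + 2·3 + 7·2 + 10·3 = 89
  Route A: 3·2 + 13·2 + 2·2 + 7·0 + 10·0 = 36
  Route F: 3·3 + 13·0 + 2·1 + 7·1 + 10·1 = 28
Route B has the highest total.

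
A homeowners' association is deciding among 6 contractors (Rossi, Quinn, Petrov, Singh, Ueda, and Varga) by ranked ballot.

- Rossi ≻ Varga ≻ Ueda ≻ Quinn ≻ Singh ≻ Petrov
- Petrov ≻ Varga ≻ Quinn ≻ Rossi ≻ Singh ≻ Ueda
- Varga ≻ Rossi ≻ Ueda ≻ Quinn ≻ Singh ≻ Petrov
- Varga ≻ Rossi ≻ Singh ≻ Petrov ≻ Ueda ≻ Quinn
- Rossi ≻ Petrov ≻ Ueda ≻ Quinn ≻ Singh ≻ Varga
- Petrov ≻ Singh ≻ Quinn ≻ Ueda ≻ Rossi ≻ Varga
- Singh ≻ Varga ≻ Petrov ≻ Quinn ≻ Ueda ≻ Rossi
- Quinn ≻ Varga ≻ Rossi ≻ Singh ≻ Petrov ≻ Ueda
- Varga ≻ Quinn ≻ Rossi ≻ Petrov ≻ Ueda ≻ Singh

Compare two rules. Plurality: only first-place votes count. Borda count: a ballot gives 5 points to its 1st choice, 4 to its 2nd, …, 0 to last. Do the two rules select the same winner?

Plurality first-place counts: Rossi 2, Quinn 1, Petrov 2, Singh 1, Ueda 0, Varga 3 → Varga.
Borda totals: Rossi 27, Quinn 23, Petrov 22, Singh 18, Ueda 14, Varga 31 → Varga.
The two rules agree on Varga.

Yes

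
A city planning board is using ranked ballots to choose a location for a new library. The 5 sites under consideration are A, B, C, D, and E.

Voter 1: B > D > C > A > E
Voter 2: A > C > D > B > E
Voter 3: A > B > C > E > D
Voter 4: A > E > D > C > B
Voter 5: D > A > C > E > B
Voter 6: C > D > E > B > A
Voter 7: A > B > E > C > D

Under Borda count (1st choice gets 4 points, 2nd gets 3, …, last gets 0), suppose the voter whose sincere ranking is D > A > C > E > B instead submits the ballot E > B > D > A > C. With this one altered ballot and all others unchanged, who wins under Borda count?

A

Borda totals with the altered ballot: A 18, B 15, C 13, D 12, E 12.
The winner is unchanged: still A.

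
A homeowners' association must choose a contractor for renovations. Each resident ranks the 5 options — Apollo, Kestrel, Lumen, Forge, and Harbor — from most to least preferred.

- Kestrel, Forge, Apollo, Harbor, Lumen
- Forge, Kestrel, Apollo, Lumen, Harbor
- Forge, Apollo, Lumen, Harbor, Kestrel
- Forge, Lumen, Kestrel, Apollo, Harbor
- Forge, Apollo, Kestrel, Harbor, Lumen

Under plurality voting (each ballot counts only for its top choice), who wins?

Forge

First-place vote totals:
  Apollo: 0
  Kestrel: 1
  Lumen: 0
  Forge: 4
  Harbor: 0
Forge has the most first-place votes.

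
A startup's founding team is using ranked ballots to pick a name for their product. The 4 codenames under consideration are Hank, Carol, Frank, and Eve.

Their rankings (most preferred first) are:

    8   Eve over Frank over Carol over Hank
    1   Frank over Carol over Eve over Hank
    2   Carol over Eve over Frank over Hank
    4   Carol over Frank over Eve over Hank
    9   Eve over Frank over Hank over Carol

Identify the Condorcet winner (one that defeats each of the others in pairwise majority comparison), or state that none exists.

Head-to-head results (24 voters total):
Hank vs Carol: Carol wins 15–9.
Hank vs Frank: Frank wins 24–0.
Hank vs Eve: Eve wins 24–0.
Carol vs Frank: Frank wins 18–6.
Carol vs Eve: Eve wins 17–7.
Frank vs Eve: Eve wins 19–5.
Eve beats each rival — Hank (24–0), Carol (17–7), Frank (19–5) — so Eve is the Condorcet winner.

Eve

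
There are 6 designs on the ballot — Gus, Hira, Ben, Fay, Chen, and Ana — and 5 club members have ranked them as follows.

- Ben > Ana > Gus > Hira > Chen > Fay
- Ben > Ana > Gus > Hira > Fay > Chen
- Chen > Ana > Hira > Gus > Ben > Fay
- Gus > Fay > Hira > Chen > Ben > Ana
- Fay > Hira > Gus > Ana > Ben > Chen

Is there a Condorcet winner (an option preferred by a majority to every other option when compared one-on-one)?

No

Head-to-head results (5 voters total):
Gus vs Hira: Gus wins 3–2.
Gus vs Ben: Gus wins 3–2.
Gus vs Fay: Gus wins 4–1.
Gus vs Chen: Gus wins 4–1.
Gus vs Ana: Ana wins 3–2.
Hira vs Ben: Hira wins 3–2.
Hira vs Fay: Hira wins 3–2.
Hira vs Chen: Hira wins 4–1.
Hira vs Ana: Ana wins 3–2.
Ben vs Fay: Ben wins 3–2.
Ben vs Chen: Ben wins 3–2.
Ben vs Ana: Ben wins 3–2.
Fay vs Chen: Fay wins 3–2.
Fay vs Ana: Ana wins 3–2.
Chen vs Ana: Ana wins 3–2.
No candidate beats all others: Gus beats Ben beats Ana beats Gus, a majority cycle.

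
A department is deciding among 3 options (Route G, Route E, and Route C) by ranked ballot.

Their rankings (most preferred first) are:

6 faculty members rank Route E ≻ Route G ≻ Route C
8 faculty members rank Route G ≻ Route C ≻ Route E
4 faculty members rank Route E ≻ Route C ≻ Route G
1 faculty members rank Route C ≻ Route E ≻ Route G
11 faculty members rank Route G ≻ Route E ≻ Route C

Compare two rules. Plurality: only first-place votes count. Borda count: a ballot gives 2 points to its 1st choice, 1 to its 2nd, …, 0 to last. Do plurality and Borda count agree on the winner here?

Plurality first-place counts: Route G 19, Route E 10, Route C 1 → Route G.
Borda totals: Route G 44, Route E 32, Route C 14 → Route G.
The two rules agree on Route G.

Yes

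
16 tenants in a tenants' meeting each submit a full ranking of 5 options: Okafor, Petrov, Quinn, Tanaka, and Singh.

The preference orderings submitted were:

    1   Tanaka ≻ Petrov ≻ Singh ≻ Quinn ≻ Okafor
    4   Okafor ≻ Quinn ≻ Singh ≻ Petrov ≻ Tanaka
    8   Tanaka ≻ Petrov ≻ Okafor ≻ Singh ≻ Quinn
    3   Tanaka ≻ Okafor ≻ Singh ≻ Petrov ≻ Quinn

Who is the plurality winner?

Tanaka

First-place vote totals:
  Okafor: 4
  Petrov: 0
  Quinn: 0
  Tanaka: 12
  Singh: 0
Tanaka has the most first-place votes.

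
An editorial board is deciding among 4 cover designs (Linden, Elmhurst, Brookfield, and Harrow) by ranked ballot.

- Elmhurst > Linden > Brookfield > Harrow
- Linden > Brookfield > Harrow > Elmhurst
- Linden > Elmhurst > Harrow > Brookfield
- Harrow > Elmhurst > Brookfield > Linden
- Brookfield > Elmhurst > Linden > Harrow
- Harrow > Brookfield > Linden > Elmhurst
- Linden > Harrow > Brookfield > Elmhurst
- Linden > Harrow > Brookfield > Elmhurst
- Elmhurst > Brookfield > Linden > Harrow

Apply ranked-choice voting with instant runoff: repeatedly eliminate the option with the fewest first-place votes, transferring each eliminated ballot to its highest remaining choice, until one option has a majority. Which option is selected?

Linden

Round 1: Linden 4, Elmhurst 2, Harrow 2, Brookfield 1. Brookfield has the fewest and is eliminated.
Round 2: Linden 4, Elmhurst 3, Harrow 2. Harrow has the fewest and is eliminated.
Round 3: Linden 5, Elmhurst 4. Linden has a majority.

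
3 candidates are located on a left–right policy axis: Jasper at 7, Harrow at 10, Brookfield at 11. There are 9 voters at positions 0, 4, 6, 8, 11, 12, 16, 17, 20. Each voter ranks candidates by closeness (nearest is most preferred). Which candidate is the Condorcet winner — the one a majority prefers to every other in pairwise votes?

Brookfield

With single-peaked preferences on a line, the Condorcet winner is the candidate closest to the median voter.
The median voter (position 11) is closest to Brookfield at 11.
Check: Brookfield vs Jasper — voters closer to Brookfield: 5 of 9.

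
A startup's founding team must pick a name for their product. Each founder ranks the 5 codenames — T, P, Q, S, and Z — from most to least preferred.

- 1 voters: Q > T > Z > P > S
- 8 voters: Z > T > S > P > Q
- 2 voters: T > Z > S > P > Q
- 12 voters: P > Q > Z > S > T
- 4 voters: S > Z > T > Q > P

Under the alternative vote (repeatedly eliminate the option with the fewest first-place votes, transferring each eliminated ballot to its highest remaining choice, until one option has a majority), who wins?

Z

Round 1: P 12, Z 8, S 4, T 2, Q 1. Q has the fewest and is eliminated.
Round 2: P 12, Z 8, S 4, T 3. T has the fewest and is eliminated.
Round 3: P 12, Z 11, S 4. S has the fewest and is eliminated.
Round 4: Z 15, P 12. Z has a majority.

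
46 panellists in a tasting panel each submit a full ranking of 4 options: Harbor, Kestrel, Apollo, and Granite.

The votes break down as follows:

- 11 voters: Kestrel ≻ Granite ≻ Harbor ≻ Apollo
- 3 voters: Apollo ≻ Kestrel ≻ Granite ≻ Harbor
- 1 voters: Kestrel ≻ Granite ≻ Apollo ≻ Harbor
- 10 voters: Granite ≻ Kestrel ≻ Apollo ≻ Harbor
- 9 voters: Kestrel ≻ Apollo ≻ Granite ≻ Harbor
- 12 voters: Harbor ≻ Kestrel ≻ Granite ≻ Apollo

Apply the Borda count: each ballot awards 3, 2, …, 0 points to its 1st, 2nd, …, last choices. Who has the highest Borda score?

Borda scores:
  Harbor: 11·1 + 3·0 + 0 + 10·0 + 9·0 + 12·3 = 47
  Kestrel: 11·3 + 3·2 + 3 + 10·2 + 9·3 + 12·2 = 113
  Apollo: 11·0 + 3·3 + 1 + 10·1 + 9·2 + 12·0 = 38
  Granite: 11·2 + 3·1 + 2 + 10·3 + 9·1 + 12·1 = 78
Kestrel has the highest total.

Kestrel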